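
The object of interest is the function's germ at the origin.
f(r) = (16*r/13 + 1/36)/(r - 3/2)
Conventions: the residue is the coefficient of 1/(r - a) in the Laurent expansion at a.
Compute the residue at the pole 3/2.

The residue is 877/468.

At the order-1 pole 3/2 set g(r) = (r - (3/2))*f(r) = 16*r/13 + 1/36.
Simple pole: residue = g(a) at a = 3/2, which is 877/468.


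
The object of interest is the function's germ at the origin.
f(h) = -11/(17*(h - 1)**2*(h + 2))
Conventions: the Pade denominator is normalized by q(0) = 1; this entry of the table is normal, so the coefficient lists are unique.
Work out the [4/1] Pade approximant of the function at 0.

The Pade approximant has numerator coefficients [-11/34, -33/323, -99/646, -22/323, -33/646]; denominator coefficients [1, -45/38].

Taylor coefficients needed (expand at 0): a_0 = -11/34, a_1 = -33/68, a_2 = -99/136, a_3 = -253/272, a_4 = -627/544, a_5 = -1485/1088.
Write the denominator as Q(h) = 1 + q1*h. Requiring Q*f - P = O(h^6) with deg P <= 4 kills the coefficients of h^5..h^5 in Q*f:
  h^5: a_5 + q1*a_4 = 0, i.e. -1485/1088 + (-627/544)*q1 = 0.
Solving this linear system: q1 = -45/38.
The numerator is Q*f truncated at degree 4: P0 = a_0 = -11/34; P1 = a_1 + q1*a_0 = -33/323; P2 = a_2 + q1*a_1 = -99/646; P3 = a_3 + q1*a_2 = -22/323; P4 = a_4 + q1*a_3 = -33/646.


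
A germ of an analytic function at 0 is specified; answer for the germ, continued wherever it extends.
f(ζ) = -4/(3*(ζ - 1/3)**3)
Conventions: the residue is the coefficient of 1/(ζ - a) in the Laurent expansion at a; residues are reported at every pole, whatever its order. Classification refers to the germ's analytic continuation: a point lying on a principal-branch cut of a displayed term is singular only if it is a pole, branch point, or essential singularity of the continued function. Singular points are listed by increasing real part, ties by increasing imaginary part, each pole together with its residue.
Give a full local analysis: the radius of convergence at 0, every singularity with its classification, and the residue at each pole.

Denominator factor (ζ - 1/3)^3: pole of order 3 at 1/3, modulus 1/3.
The radius of convergence is the smallest modulus among the singular points: 1/3.
At the order-3 pole 1/3 set g(ζ) = (ζ - (1/3))^3*f(ζ) = -4/3.
Order-3 pole: residue = g''(a)/2; g''(1/3) = 0, so the residue is 0.

Radius of convergence at 0: 1/3.
At 1/3: a pole of order 3; residue 0.


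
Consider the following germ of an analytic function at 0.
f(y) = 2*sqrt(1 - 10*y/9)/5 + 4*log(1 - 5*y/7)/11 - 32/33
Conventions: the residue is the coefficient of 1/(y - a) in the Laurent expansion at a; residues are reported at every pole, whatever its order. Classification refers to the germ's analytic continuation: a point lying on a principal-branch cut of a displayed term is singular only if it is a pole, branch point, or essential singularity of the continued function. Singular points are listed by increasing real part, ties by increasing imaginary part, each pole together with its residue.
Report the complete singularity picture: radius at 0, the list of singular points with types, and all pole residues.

Branch term (4/11)*log(1 - y/(7/5)): its argument vanishes at y = 7/5, a logarithmic branch point, modulus 7/5.
Branch term (2/5)*sqrt(1 - y/(9/10)): its argument vanishes at y = 9/10, a square-root branch point, modulus 9/10.
The radius of convergence is the smallest modulus among the singular points: 9/10.
List the singular points by increasing real part (a conjugate pair: the negative imaginary part first).

Radius of convergence at 0: 9/10.
At 9/10: an algebraic (square-root) branch point.
At 7/5: a logarithmic branch point.


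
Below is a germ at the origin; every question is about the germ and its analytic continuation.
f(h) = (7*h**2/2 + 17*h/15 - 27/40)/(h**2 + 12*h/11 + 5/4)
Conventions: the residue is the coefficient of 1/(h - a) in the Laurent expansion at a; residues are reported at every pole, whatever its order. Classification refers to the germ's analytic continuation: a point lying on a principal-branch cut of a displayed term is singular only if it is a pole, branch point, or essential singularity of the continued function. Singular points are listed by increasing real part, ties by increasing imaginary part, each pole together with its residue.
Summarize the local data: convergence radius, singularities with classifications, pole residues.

Radius of convergence at 0: (1/2)*sqrt(5).
At (-6/11) - ((1/22)*sqrt(461))*i: a pole of order 1; residue (-443/330) - ((8677/101420)*sqrt(461))*i.
At (-6/11) + ((1/22)*sqrt(461))*i: a pole of order 1; residue (-443/330) + ((8677/101420)*sqrt(461))*i.

Denominator factor (h**2 + 12*h/11 + 5/4): discriminant -461/121, complex-conjugate roots (-6/11) + ((1/22)*sqrt(461))*i and (-6/11) - ((1/22)*sqrt(461))*i; poles of order 1, moduli (1/2)*sqrt(5) and (1/2)*sqrt(5).
The radius of convergence is the smallest modulus among the singular points: (1/2)*sqrt(5).
The factor h**2 + 12*h/11 + 5/4 splits as (h - a)(h - a') with a = (-6/11) - ((1/22)*sqrt(461))*i, a' = (-6/11) + ((1/22)*sqrt(461))*i. At the order-1 pole a set g(h) = (h - a)*f(h) = [7*h**2/2 + 17*h/15 - 27/40] / (h - a').
Simple pole: residue = g(a) at a = (-6/11) - ((1/22)*sqrt(461))*i, which is (-443/330) - ((8677/101420)*sqrt(461))*i.
The factor h**2 + 12*h/11 + 5/4 splits as (h - a)(h - a') with a = (-6/11) + ((1/22)*sqrt(461))*i, a' = (-6/11) - ((1/22)*sqrt(461))*i. At the order-1 pole a set g(h) = (h - a)*f(h) = [7*h**2/2 + 17*h/15 - 27/40] / (h - a').
Simple pole: residue = g(a) at a = (-6/11) + ((1/22)*sqrt(461))*i, which is (-443/330) + ((8677/101420)*sqrt(461))*i.
List the singular points by increasing real part (a conjugate pair: the negative imaginary part first).


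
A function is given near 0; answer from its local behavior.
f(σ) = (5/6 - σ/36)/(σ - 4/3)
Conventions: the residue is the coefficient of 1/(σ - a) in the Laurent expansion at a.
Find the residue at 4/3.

At the order-1 pole 4/3 set g(σ) = (σ - (4/3))*f(σ) = 5/6 - σ/36.
Simple pole: residue = g(a) at a = 4/3, which is 43/54.

The residue is 43/54.


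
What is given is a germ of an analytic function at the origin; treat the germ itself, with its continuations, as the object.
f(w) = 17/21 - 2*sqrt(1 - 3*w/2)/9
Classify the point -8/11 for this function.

The point is a regular point.

There is no denominator, hence no pole anywhere.
Branch term sqrt(1 - w/(2/3)): argument at -8/11 is 23/11, nonzero, so -8/11 is not its branch point (a point on a principal cut is still regular for the continued germ).
So the germ continues analytically to -8/11.


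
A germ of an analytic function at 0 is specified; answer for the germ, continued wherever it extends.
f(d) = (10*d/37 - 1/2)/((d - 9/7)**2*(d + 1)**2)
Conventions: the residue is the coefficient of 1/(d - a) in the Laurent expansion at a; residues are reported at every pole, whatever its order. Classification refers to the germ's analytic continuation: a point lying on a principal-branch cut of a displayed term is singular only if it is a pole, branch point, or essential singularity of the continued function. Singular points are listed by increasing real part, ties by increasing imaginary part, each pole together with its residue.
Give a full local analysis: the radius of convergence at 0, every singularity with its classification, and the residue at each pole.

Radius of convergence at 0: 1.
At -1: a pole of order 2; residue -11711/151552.
At 9/7: a pole of order 2; residue 11711/151552.

Denominator factor (d + 1)^2: pole of order 2 at -1, modulus 1.
Denominator factor (d - 9/7)^2: pole of order 2 at 9/7, modulus 9/7.
The radius of convergence is the smallest modulus among the singular points: 1.
At the order-2 pole -1 set g(d) = (d - (-1))^2*f(d) = (10*d/37 - 1/2)/(d - 9/7)**2.
Order-2 pole: residue = g'(a); g'(-1) = -11711/151552, so the residue is -11711/151552.
At the order-2 pole 9/7 set g(d) = (d - (9/7))^2*f(d) = (10*d/37 - 1/2)/(d + 1)**2.
Order-2 pole: residue = g'(a); g'(9/7) = 11711/151552, so the residue is 11711/151552.
List the singular points by increasing real part (a conjugate pair: the negative imaginary part first).


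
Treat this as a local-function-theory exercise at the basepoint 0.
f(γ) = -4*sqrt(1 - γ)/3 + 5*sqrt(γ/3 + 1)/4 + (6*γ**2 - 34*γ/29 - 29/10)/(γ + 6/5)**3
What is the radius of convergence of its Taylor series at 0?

Denominator factor (γ + 6/5)^3: pole of order 3 at -6/5, modulus 6/5.
Branch term (-4/3)*sqrt(1 - γ/(1)): its argument vanishes at γ = 1, a square-root branch point, modulus 1.
Branch term (5/4)*sqrt(1 - γ/(-3)): its argument vanishes at γ = -3, a square-root branch point, modulus 3.
The radius of convergence is the smallest modulus among the singular points: 1.

The radius of convergence is 1.


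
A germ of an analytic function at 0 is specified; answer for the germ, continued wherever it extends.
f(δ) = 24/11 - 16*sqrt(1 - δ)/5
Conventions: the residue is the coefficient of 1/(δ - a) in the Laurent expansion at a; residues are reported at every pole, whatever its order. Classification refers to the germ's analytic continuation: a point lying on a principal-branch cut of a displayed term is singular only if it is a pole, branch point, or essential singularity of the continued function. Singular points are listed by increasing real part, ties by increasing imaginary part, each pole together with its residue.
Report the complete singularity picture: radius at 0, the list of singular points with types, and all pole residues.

Branch term (-16/5)*sqrt(1 - δ/(1)): its argument vanishes at δ = 1, a square-root branch point, modulus 1.
The radius of convergence is the smallest modulus among the singular points: 1.

Radius of convergence at 0: 1.
At 1: an algebraic (square-root) branch point.


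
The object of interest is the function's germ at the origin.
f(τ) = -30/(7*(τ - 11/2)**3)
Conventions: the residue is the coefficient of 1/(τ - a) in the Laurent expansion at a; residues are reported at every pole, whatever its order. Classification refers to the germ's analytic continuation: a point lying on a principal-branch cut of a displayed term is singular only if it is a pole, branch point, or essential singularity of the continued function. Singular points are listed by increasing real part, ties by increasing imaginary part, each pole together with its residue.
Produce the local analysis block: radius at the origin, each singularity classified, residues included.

Denominator factor (τ - 11/2)^3: pole of order 3 at 11/2, modulus 11/2.
The radius of convergence is the smallest modulus among the singular points: 11/2.
At the order-3 pole 11/2 set g(τ) = (τ - (11/2))^3*f(τ) = -30/7.
Order-3 pole: residue = g''(a)/2; g''(11/2) = 0, so the residue is 0.

Radius of convergence at 0: 11/2.
At 11/2: a pole of order 3; residue 0.


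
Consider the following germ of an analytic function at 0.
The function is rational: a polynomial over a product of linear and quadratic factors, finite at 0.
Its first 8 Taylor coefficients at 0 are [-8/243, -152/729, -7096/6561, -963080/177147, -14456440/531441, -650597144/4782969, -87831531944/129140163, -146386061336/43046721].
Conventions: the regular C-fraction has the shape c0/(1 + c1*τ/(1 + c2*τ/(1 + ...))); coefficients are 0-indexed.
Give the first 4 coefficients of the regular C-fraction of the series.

The regular C-fraction coefficients are [-8/243, -19/3, 196/171, -18248/25137].

Taylor coefficients (read off): a_0 = -8/243, a_1 = -152/729, a_2 = -7096/6561, a_3 = -963080/177147.
c0 = a_0 = -8/243. Peel one level at a time: if S = 1 + c*τ/S' with S'(0) = 1, then c is the τ-coefficient of S and S' = c*τ/(S - 1).
S_1 = c0/f = 1 + (-19/3)*τ + (196/27)*τ^2 + ...; c1 = -19/3.
S_2 = c1*τ/(S_1 - 1) = 1 + (196/171)*τ + (72992/87723)*τ^2 + ...; c2 = 196/171.
S_3 = c2*τ/(S_2 - 1) = 1 + (-18248/25137)*τ + ...; c3 = -18248/25137.


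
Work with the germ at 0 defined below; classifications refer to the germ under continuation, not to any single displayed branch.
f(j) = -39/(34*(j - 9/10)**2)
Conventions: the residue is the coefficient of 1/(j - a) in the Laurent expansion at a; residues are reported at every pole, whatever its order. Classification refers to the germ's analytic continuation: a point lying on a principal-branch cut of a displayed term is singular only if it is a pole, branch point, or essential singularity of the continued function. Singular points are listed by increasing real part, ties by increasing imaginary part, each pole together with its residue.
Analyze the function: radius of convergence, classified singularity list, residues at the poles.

Denominator factor (j - 9/10)^2: pole of order 2 at 9/10, modulus 9/10.
The radius of convergence is the smallest modulus among the singular points: 9/10.
At the order-2 pole 9/10 set g(j) = (j - (9/10))^2*f(j) = -39/34.
Order-2 pole: residue = g'(a); g'(9/10) = 0, so the residue is 0.

Radius of convergence at 0: 9/10.
At 9/10: a pole of order 2; residue 0.


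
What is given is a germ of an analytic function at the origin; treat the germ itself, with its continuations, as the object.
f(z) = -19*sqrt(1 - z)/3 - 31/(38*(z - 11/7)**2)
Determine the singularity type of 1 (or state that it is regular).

The term (-19/3)*sqrt(1 - z/(1)) has argument 1 - 1/(1) = 0 at 1: a square-root (algebraic, two-sheeted) branch point; the remaining terms are analytic or single-valued there.

The point is an algebraic (square-root) branch point.


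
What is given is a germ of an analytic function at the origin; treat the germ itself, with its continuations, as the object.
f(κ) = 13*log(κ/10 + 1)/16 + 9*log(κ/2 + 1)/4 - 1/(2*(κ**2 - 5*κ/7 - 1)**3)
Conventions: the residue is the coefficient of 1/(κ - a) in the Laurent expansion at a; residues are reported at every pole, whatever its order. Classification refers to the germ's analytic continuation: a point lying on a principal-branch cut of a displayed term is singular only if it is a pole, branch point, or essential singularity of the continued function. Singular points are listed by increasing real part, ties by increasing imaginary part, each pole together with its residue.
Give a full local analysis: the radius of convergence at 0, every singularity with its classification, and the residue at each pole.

Denominator factor (κ**2 - 5*κ/7 - 1)^3: discriminant 221/49, real irrational roots 5/14 + (1/14)*sqrt(221) and 5/14 - (1/14)*sqrt(221); poles of order 3, moduli 5/14 + (1/14)*sqrt(221) and -5/14 + (1/14)*sqrt(221).
Branch term (9/4)*log(1 - κ/(-2)): its argument vanishes at κ = -2, a logarithmic branch point, modulus 2.
Branch term (13/16)*log(1 - κ/(-10)): its argument vanishes at κ = -10, a logarithmic branch point, modulus 10.
The radius of convergence is the smallest modulus among the singular points: -5/14 + (1/14)*sqrt(221).
The branch terms are analytic at 5/14 - (1/14)*sqrt(221) and contribute nothing to the residue; only the rational part matters.
The factor κ**2 - 5*κ/7 - 1 splits as (κ - a)(κ - a') with a = 5/14 - (1/14)*sqrt(221), a' = 5/14 + (1/14)*sqrt(221). At the order-3 pole a set g(κ) = (κ - a)^3*(rational part) = [-1/2] / (κ - a')^3.
Order-3 pole: residue = g''(a)/2; g''(5/14 - (1/14)*sqrt(221)) = (100842/10793861)*sqrt(221), so the residue is (50421/10793861)*sqrt(221).
The branch terms are analytic at 5/14 + (1/14)*sqrt(221) and contribute nothing to the residue; only the rational part matters.
The factor κ**2 - 5*κ/7 - 1 splits as (κ - a)(κ - a') with a = 5/14 + (1/14)*sqrt(221), a' = 5/14 - (1/14)*sqrt(221). At the order-3 pole a set g(κ) = (κ - a)^3*(rational part) = [-1/2] / (κ - a')^3.
Order-3 pole: residue = g''(a)/2; g''(5/14 + (1/14)*sqrt(221)) = -(100842/10793861)*sqrt(221), so the residue is -(50421/10793861)*sqrt(221).
List the singular points by increasing real part (a conjugate pair: the negative imaginary part first).

Radius of convergence at 0: -5/14 + (1/14)*sqrt(221).
At -10: a logarithmic branch point.
At -2: a logarithmic branch point.
At 5/14 - (1/14)*sqrt(221): a pole of order 3; residue (50421/10793861)*sqrt(221).
At 5/14 + (1/14)*sqrt(221): a pole of order 3; residue -(50421/10793861)*sqrt(221).


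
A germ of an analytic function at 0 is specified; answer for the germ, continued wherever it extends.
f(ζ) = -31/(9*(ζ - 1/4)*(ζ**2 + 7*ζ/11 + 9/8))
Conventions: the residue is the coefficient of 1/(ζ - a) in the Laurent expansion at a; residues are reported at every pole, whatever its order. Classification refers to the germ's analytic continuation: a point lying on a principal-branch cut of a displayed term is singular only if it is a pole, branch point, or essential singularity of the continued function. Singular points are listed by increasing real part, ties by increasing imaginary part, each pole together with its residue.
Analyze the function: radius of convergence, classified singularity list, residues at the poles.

Radius of convergence at 0: 1/4.
At (-7/22) - ((1/44)*sqrt(1982))*i: a pole of order 1; residue (2728/2133) + ((34100/2113803)*sqrt(1982))*i.
At (-7/22) + ((1/44)*sqrt(1982))*i: a pole of order 1; residue (2728/2133) - ((34100/2113803)*sqrt(1982))*i.
At 1/4: a pole of order 1; residue -5456/2133.

Denominator factor (ζ**2 + 7*ζ/11 + 9/8): discriminant -991/242, complex-conjugate roots (-7/22) + ((1/44)*sqrt(1982))*i and (-7/22) - ((1/44)*sqrt(1982))*i; poles of order 1, moduli (3/4)*sqrt(2) and (3/4)*sqrt(2).
Denominator factor (ζ - 1/4): pole of order 1 at 1/4, modulus 1/4.
The radius of convergence is the smallest modulus among the singular points: 1/4.
The factor ζ**2 + 7*ζ/11 + 9/8 splits as (ζ - a)(ζ - a') with a = (-7/22) - ((1/44)*sqrt(1982))*i, a' = (-7/22) + ((1/44)*sqrt(1982))*i. At the order-1 pole a set g(ζ) = (ζ - a)*f(ζ) = [-31/(9*(ζ - 1/4))] / (ζ - a').
Simple pole: residue = g(a) at a = (-7/22) - ((1/44)*sqrt(1982))*i, which is (2728/2133) + ((34100/2113803)*sqrt(1982))*i.
The factor ζ**2 + 7*ζ/11 + 9/8 splits as (ζ - a)(ζ - a') with a = (-7/22) + ((1/44)*sqrt(1982))*i, a' = (-7/22) - ((1/44)*sqrt(1982))*i. At the order-1 pole a set g(ζ) = (ζ - a)*f(ζ) = [-31/(9*(ζ - 1/4))] / (ζ - a').
Simple pole: residue = g(a) at a = (-7/22) + ((1/44)*sqrt(1982))*i, which is (2728/2133) - ((34100/2113803)*sqrt(1982))*i.
At the order-1 pole 1/4 set g(ζ) = (ζ - (1/4))*f(ζ) = -31/(9*(ζ**2 + 7*ζ/11 + 9/8)).
Simple pole: residue = g(a) at a = 1/4, which is -5456/2133.
List the singular points by increasing real part (a conjugate pair: the negative imaginary part first).


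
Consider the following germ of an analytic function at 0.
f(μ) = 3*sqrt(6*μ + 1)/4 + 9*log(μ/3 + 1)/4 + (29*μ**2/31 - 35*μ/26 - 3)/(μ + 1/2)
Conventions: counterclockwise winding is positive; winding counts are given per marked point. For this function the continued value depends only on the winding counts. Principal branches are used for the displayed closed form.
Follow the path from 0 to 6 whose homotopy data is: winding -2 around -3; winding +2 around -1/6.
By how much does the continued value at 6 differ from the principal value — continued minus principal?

The rational part is single-valued and drops out of the difference; each branch term changes only by its own monodromy.
(9/4)*log(1 - μ/(-3)): each positive loop around -3 adds 2*pi*i to the log, so winding -2 contributes (9/4)*(-2)*2*pi*i = -(9)*pi*i.
(3/4)*sqrt(1 - μ/(-1/6)): winding +2 is even, the square root returns to the same sheet, contribution 0.
Summing the contributions at μ = 6 gives -(9)*pi*i.

Continued minus principal equals -(9)*pi*i.


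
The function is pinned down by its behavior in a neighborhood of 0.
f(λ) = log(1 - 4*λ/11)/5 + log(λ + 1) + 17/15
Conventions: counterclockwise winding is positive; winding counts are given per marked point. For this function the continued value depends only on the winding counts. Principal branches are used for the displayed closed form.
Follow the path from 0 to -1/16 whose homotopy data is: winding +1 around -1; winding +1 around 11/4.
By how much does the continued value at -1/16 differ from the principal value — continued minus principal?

The rational part is single-valued and drops out of the difference; each branch term changes only by its own monodromy.
(1/5)*log(1 - λ/(11/4)): each positive loop around 11/4 adds 2*pi*i to the log, so winding +1 contributes (1/5)*(1)*2*pi*i = (2/5)*pi*i.
(1)*log(1 - λ/(-1)): each positive loop around -1 adds 2*pi*i to the log, so winding +1 contributes (1)*(1)*2*pi*i = (2)*pi*i.
Summing the contributions at λ = -1/16 gives (12/5)*pi*i.

Continued minus principal equals (12/5)*pi*i.


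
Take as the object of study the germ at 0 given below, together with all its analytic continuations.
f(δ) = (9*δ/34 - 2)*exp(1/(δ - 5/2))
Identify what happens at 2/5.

The point is a regular point.

There is no denominator, hence no pole anywhere.
The essential point of exp(1/(δ - (5/2))) is 5/2, not 2/5.
So the germ continues analytically to 2/5.


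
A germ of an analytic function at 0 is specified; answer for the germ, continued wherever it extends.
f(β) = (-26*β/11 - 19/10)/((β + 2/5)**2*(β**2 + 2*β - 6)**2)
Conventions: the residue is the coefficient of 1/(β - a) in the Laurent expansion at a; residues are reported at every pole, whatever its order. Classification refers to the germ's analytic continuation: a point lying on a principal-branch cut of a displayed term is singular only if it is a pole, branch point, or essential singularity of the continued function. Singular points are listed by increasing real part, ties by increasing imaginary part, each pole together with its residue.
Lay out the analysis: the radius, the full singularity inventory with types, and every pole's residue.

Radius of convergence at 0: 2/5.
At -1 - sqrt(7): a pole of order 2; residue 1545625/50317256 - (29991195/4931091088)*sqrt(7).
At -2/5: a pole of order 2; residue -1545625/25158628.
At -1 + sqrt(7): a pole of order 2; residue 1545625/50317256 + (29991195/4931091088)*sqrt(7).


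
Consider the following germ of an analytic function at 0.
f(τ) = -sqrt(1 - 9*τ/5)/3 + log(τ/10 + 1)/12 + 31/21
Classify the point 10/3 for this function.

There is no denominator, hence no pole anywhere.
Branch term sqrt(1 - τ/(5/9)): argument at 10/3 is -5, nonzero, so 10/3 is not its branch point (a point on a principal cut is still regular for the continued germ).
Branch term log(1 - τ/(-10)): argument at 10/3 is 4/3, nonzero, so 10/3 is not its branch point (a point on a principal cut is still regular for the continued germ).
So the germ continues analytically to 10/3.

The point is a regular point.


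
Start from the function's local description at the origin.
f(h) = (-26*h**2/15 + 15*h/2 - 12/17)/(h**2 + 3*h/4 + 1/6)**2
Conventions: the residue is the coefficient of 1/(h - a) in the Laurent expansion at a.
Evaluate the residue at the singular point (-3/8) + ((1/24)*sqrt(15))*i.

The residue is ((372808/6375)*sqrt(15))*i.

The factor h**2 + 3*h/4 + 1/6 splits as (h - a)(h - a') with a = (-3/8) + ((1/24)*sqrt(15))*i, a' = (-3/8) - ((1/24)*sqrt(15))*i. At the order-2 pole a set g(h) = (h - a)^2*f(h) = [-26*h**2/15 + 15*h/2 - 12/17] / (h - a')^2.
Order-2 pole: residue = g'(a); g'((-3/8) + ((1/24)*sqrt(15))*i) = ((372808/6375)*sqrt(15))*i, so the residue is ((372808/6375)*sqrt(15))*i.


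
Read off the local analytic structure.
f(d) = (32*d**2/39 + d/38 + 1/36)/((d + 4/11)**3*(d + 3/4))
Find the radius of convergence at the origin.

The radius of convergence is 4/11.

Denominator factor (d + 3/4): pole of order 1 at -3/4, modulus 3/4.
Denominator factor (d + 4/11)^3: pole of order 3 at -4/11, modulus 4/11.
The radius of convergence is the smallest modulus among the singular points: 4/11.


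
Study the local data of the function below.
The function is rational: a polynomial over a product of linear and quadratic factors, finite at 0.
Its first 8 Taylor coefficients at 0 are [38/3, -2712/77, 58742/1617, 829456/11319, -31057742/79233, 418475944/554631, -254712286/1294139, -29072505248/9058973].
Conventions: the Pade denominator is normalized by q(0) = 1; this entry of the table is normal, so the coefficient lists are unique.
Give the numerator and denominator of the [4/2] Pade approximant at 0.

Taylor coefficients needed (read off): a_0 = 38/3, a_1 = -2712/77, a_2 = 58742/1617, a_3 = 829456/11319, a_4 = -31057742/79233, a_5 = 418475944/554631, a_6 = -254712286/1294139.
Write the denominator as Q(x) = 1 + q1*x + q2*x^2. Requiring Q*f - P = O(x^7) with deg P <= 4 kills the coefficients of x^5..x^6 in Q*f:
  x^5: a_5 + q1*a_4 + q2*a_3 = 0, i.e. 418475944/554631 + (-31057742/79233)*q1 + (829456/11319)*q2 = 0.
  x^6: a_6 + q1*a_5 + q2*a_4 = 0, i.e. -254712286/1294139 + (418475944/554631)*q1 + (-31057742/79233)*q2 = 0.
Solving this linear system: q1 = 51491461892/18002214447, q2 = 5298553835/1058953791.
The numerator is Q*f truncated at degree 4: P0 = a_0 = 38/3; P1 = a_1 + q1*a_0 = 85673484800/84867582393; P2 = a_2 + q1*a_1 + q2*a_0 = -87845488640/84867582393; P3 = a_3 + q1*a_2 + q2*a_1 = 7390846400/7715234763; P4 = a_4 + q1*a_3 + q2*a_2 = -51735924800/84867582393.

The Pade approximant has numerator coefficients [38/3, 85673484800/84867582393, -87845488640/84867582393, 7390846400/7715234763, -51735924800/84867582393]; denominator coefficients [1, 51491461892/18002214447, 5298553835/1058953791].


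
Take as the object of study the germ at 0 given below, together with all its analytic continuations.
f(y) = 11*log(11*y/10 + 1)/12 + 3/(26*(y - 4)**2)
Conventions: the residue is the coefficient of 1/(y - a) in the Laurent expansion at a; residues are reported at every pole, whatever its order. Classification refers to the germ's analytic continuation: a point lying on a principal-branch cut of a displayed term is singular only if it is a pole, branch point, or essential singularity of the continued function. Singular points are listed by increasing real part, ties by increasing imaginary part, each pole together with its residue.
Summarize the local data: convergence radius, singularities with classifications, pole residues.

Denominator factor (y - 4)^2: pole of order 2 at 4, modulus 4.
Branch term (11/12)*log(1 - y/(-10/11)): its argument vanishes at y = -10/11, a logarithmic branch point, modulus 10/11.
The radius of convergence is the smallest modulus among the singular points: 10/11.
The branch term is analytic at 4 and contributes nothing to the residue; only the rational part matters.
At the order-2 pole 4 set g(y) = (y - (4))^2*(rational part) = 3/26.
Order-2 pole: residue = g'(a); g'(4) = 0, so the residue is 0.
List the singular points by increasing real part (a conjugate pair: the negative imaginary part first).

Radius of convergence at 0: 10/11.
At -10/11: a logarithmic branch point.
At 4: a pole of order 2; residue 0.


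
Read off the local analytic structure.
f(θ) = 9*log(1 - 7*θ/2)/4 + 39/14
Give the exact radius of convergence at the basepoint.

Branch term (9/4)*log(1 - θ/(2/7)): its argument vanishes at θ = 2/7, a logarithmic branch point, modulus 2/7.
The radius of convergence is the smallest modulus among the singular points: 2/7.

The radius of convergence is 2/7.


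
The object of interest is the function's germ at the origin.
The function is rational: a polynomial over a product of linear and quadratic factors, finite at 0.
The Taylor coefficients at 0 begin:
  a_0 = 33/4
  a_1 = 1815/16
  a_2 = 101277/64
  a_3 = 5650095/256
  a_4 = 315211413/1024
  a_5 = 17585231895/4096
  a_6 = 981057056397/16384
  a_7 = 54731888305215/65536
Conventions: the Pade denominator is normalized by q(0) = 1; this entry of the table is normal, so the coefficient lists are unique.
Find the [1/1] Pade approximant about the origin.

Taylor coefficients needed (read off): a_0 = 33/4, a_1 = 1815/16, a_2 = 101277/64.
Write the denominator as Q(τ) = 1 + q1*τ. Requiring Q*f - P = O(τ^3) with deg P <= 1 kills the coefficients of τ^2..τ^2 in Q*f:
  τ^2: a_2 + q1*a_1 = 0, i.e. 101277/64 + (1815/16)*q1 = 0.
Solving this linear system: q1 = -279/20.
The numerator is Q*f truncated at degree 1: P0 = a_0 = 33/4; P1 = a_1 + q1*a_0 = -33/20.

The Pade approximant has numerator coefficients [33/4, -33/20]; denominator coefficients [1, -279/20].


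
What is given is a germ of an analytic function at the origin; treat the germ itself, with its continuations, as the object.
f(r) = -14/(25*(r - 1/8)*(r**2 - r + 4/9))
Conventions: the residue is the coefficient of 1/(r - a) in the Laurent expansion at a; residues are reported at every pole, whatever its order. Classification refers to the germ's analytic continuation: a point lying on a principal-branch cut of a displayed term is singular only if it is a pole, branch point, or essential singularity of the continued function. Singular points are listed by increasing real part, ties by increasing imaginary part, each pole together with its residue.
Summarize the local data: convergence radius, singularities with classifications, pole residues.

Radius of convergence at 0: 1/8.
At 1/8: a pole of order 1; residue -8064/4825.
At (1/2) - ((1/6)*sqrt(7))*i: a pole of order 1; residue (4032/4825) - ((1296/4825)*sqrt(7))*i.
At (1/2) + ((1/6)*sqrt(7))*i: a pole of order 1; residue (4032/4825) + ((1296/4825)*sqrt(7))*i.

Denominator factor (r - 1/8): pole of order 1 at 1/8, modulus 1/8.
Denominator factor (r**2 - r + 4/9): discriminant -7/9, complex-conjugate roots (1/2) + ((1/6)*sqrt(7))*i and (1/2) - ((1/6)*sqrt(7))*i; poles of order 1, moduli 2/3 and 2/3.
The radius of convergence is the smallest modulus among the singular points: 1/8.
At the order-1 pole 1/8 set g(r) = (r - (1/8))*f(r) = -14/(25*(r**2 - r + 4/9)).
Simple pole: residue = g(a) at a = 1/8, which is -8064/4825.
The factor r**2 - r + 4/9 splits as (r - a)(r - a') with a = (1/2) - ((1/6)*sqrt(7))*i, a' = (1/2) + ((1/6)*sqrt(7))*i. At the order-1 pole a set g(r) = (r - a)*f(r) = [-14/(25*(r - 1/8))] / (r - a').
Simple pole: residue = g(a) at a = (1/2) - ((1/6)*sqrt(7))*i, which is (4032/4825) - ((1296/4825)*sqrt(7))*i.
The factor r**2 - r + 4/9 splits as (r - a)(r - a') with a = (1/2) + ((1/6)*sqrt(7))*i, a' = (1/2) - ((1/6)*sqrt(7))*i. At the order-1 pole a set g(r) = (r - a)*f(r) = [-14/(25*(r - 1/8))] / (r - a').
Simple pole: residue = g(a) at a = (1/2) + ((1/6)*sqrt(7))*i, which is (4032/4825) + ((1296/4825)*sqrt(7))*i.
List the singular points by increasing real part (a conjugate pair: the negative imaginary part first).


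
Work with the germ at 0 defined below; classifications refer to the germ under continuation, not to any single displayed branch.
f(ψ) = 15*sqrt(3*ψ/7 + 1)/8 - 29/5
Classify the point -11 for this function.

The point is a regular point.

There is no denominator, hence no pole anywhere.
Branch term sqrt(1 - ψ/(-7/3)): argument at -11 is -26/7, nonzero, so -11 is not its branch point (a point on a principal cut is still regular for the continued germ).
So the germ continues analytically to -11.


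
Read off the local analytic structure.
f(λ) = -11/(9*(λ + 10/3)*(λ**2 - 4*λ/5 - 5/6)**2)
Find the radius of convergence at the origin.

Denominator factor (λ + 10/3): pole of order 1 at -10/3, modulus 10/3.
Denominator factor (λ**2 - 4*λ/5 - 5/6)^2: discriminant 298/75, real irrational roots 2/5 + (1/30)*sqrt(894) and 2/5 - (1/30)*sqrt(894); poles of order 2, moduli 2/5 + (1/30)*sqrt(894) and -2/5 + (1/30)*sqrt(894).
The radius of convergence is the smallest modulus among the singular points: -2/5 + (1/30)*sqrt(894).

The radius of convergence is -2/5 + (1/30)*sqrt(894).


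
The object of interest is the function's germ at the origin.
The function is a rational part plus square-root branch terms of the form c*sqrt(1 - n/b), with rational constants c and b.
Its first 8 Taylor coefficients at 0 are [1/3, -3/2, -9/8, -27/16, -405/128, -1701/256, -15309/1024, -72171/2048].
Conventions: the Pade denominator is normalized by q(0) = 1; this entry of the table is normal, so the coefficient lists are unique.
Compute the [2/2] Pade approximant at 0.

The Pade approximant has numerator coefficients [1/3, -9/4, 39/16]; denominator coefficients [1, -9/4, 9/16].

Taylor coefficients needed (read off): a_0 = 1/3, a_1 = -3/2, a_2 = -9/8, a_3 = -27/16, a_4 = -405/128.
Write the denominator as Q(n) = 1 + q1*n + q2*n^2. Requiring Q*f - P = O(n^5) with deg P <= 2 kills the coefficients of n^3..n^4 in Q*f:
  n^3: a_3 + q1*a_2 + q2*a_1 = 0, i.e. -27/16 + (-9/8)*q1 + (-3/2)*q2 = 0.
  n^4: a_4 + q1*a_3 + q2*a_2 = 0, i.e. -405/128 + (-27/16)*q1 + (-9/8)*q2 = 0.
Solving this linear system: q1 = -9/4, q2 = 9/16.
The numerator is Q*f truncated at degree 2: P0 = a_0 = 1/3; P1 = a_1 + q1*a_0 = -9/4; P2 = a_2 + q1*a_1 + q2*a_0 = 39/16.


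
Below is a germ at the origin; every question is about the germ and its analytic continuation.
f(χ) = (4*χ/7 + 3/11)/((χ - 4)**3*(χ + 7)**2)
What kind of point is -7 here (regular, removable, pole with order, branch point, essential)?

The point is a pole of order 2.

The denominator factor χ + 7 vanishes at -7 and appears to the power 2; the numerator there equals -41/11, nonzero, and no other factor vanishes.
Hence a pole whose order is the multiplicity, 2.


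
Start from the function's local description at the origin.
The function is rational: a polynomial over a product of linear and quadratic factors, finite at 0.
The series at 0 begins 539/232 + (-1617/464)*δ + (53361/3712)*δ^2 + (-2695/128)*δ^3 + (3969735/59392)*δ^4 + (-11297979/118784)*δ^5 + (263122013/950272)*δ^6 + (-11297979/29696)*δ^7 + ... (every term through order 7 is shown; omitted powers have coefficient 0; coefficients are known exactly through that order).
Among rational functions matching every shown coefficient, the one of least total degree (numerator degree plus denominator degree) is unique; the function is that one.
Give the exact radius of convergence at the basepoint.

No rational of total degree below 3 reproduces all 8 coefficients; solving the [0/3] Pade equations on them gives f(δ) = -11/(29*(δ - 1/2)*(δ + 4/7)**2), whose expansion matches every shown term.
Denominator factor (δ - 1/2): pole of order 1 at 1/2, modulus 1/2.
Denominator factor (δ + 4/7)^2: pole of order 2 at -4/7, modulus 4/7.
The radius of convergence is the smallest modulus among the singular points: 1/2.

The radius of convergence is 1/2.


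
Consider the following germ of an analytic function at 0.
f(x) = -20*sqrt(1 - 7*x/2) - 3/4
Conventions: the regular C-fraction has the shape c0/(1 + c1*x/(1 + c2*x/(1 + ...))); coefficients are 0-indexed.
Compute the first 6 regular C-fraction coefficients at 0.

The regular C-fraction coefficients are [-83/4, 140/83, -1701/664, -581/1944, -2821/1944, -1701/3224].

Taylor coefficients (expand at 0): a_0 = -83/4, a_1 = 35, a_2 = 245/8, a_3 = 1715/32, a_4 = 60025/512, a_5 = 588245/2048.
c0 = a_0 = -83/4. Peel one level at a time: if S = 1 + c*x/S' with S'(0) = 1, then c is the x-coefficient of S and S' = c*x/(S - 1).
S_1 = c0/f = 1 + (140/83)*x + (59535/13778)*x^2 + ...; c1 = 140/83.
S_2 = c1*x/(S_1 - 1) = 1 + (-1701/664)*x + (-49/64)*x^2 + ...; c2 = -1701/664.
S_3 = c2*x/(S_2 - 1) = 1 + (-581/1944)*x + (-1639001/3779136)*x^2 + ...; c3 = -581/1944.
S_4 = c3*x/(S_3 - 1) = 1 + (-2821/1944)*x + (-49/64)*x^2 + ...; c4 = -2821/1944.
S_5 = c4*x/(S_4 - 1) = 1 + (-1701/3224)*x + ...; c5 = -1701/3224.


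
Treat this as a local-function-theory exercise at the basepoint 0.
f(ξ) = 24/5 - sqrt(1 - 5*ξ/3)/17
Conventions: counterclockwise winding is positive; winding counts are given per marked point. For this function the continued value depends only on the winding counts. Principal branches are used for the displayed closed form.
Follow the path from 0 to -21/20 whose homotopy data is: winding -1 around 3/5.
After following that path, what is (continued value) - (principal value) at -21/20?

Continued minus principal equals (1/17)*sqrt(11).

The rational part is single-valued and drops out of the difference; each branch term changes only by its own monodromy.
(-1/17)*sqrt(1 - ξ/(3/5)): winding -1 is odd, the square root flips sign, contributing -2*(-1/17)*sqrt(1 - (-21/20)/(3/5)) = -2*(-1/17)*sqrt(11/4) = (1/17)*sqrt(11).
Summing the contributions at ξ = -21/20 gives (1/17)*sqrt(11).


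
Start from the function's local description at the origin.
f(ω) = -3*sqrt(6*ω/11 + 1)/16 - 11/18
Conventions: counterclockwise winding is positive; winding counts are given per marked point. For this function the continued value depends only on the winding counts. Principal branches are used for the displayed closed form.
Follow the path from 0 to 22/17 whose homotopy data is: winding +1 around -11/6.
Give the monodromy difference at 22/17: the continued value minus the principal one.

The rational part is single-valued and drops out of the difference; each branch term changes only by its own monodromy.
(-3/16)*sqrt(1 - ω/(-11/6)): winding +1 is odd, the square root flips sign, contributing -2*(-3/16)*sqrt(1 - (22/17)/(-11/6)) = -2*(-3/16)*sqrt(29/17) = (3/136)*sqrt(493).
Summing the contributions at ω = 22/17 gives (3/136)*sqrt(493).

Continued minus principal equals (3/136)*sqrt(493).


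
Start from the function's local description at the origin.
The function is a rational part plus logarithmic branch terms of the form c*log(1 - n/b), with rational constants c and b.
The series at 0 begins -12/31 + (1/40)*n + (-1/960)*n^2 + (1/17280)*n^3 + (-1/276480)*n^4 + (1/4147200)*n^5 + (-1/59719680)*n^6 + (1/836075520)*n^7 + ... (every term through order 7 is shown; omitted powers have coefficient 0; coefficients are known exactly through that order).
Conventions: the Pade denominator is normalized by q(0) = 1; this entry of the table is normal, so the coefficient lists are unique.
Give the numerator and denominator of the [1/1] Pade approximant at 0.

Taylor coefficients needed (read off): a_0 = -12/31, a_1 = 1/40, a_2 = -1/960.
Write the denominator as Q(n) = 1 + q1*n. Requiring Q*f - P = O(n^3) with deg P <= 1 kills the coefficients of n^2..n^2 in Q*f:
  n^2: a_2 + q1*a_1 = 0, i.e. -1/960 + (1/40)*q1 = 0.
Solving this linear system: q1 = 1/24.
The numerator is Q*f truncated at degree 1: P0 = a_0 = -12/31; P1 = a_1 + q1*a_0 = 11/1240.

The Pade approximant has numerator coefficients [-12/31, 11/1240]; denominator coefficients [1, 1/24].


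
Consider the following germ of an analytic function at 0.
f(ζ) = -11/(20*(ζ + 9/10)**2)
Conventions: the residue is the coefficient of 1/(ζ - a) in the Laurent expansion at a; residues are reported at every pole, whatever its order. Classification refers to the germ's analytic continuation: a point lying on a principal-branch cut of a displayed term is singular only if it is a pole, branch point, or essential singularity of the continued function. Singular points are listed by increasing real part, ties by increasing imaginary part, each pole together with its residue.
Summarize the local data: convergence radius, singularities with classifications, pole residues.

Radius of convergence at 0: 9/10.
At -9/10: a pole of order 2; residue 0.

Denominator factor (ζ + 9/10)^2: pole of order 2 at -9/10, modulus 9/10.
The radius of convergence is the smallest modulus among the singular points: 9/10.
At the order-2 pole -9/10 set g(ζ) = (ζ - (-9/10))^2*f(ζ) = -11/20.
Order-2 pole: residue = g'(a); g'(-9/10) = 0, so the residue is 0.


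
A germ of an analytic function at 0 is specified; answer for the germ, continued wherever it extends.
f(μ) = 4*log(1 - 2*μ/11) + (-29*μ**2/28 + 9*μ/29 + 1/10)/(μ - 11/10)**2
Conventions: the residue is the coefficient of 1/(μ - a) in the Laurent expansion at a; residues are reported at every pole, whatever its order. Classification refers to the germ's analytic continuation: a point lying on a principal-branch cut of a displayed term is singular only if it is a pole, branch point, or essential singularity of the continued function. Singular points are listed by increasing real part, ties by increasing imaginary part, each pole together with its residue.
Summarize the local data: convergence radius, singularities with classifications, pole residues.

Denominator factor (μ - 11/10)^2: pole of order 2 at 11/10, modulus 11/10.
Branch term (4)*log(1 - μ/(11/2)): its argument vanishes at μ = 11/2, a logarithmic branch point, modulus 11/2.
The radius of convergence is the smallest modulus among the singular points: 11/10.
The branch term is analytic at 11/10 and contributes nothing to the residue; only the rational part matters.
At the order-2 pole 11/10 set g(μ) = (μ - (11/10))^2*(rational part) = -29*μ**2/28 + 9*μ/29 + 1/10.
Order-2 pole: residue = g'(a); g'(11/10) = -7991/4060, so the residue is -7991/4060.
List the singular points by increasing real part (a conjugate pair: the negative imaginary part first).

Radius of convergence at 0: 11/10.
At 11/10: a pole of order 2; residue -7991/4060.
At 11/2: a logarithmic branch point.
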